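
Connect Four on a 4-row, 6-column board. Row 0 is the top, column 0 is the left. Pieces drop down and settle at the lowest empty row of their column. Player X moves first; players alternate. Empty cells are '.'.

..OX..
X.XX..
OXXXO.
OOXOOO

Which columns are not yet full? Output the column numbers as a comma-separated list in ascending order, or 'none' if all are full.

Answer: 0,1,4,5

Derivation:
col 0: top cell = '.' → open
col 1: top cell = '.' → open
col 2: top cell = 'O' → FULL
col 3: top cell = 'X' → FULL
col 4: top cell = '.' → open
col 5: top cell = '.' → open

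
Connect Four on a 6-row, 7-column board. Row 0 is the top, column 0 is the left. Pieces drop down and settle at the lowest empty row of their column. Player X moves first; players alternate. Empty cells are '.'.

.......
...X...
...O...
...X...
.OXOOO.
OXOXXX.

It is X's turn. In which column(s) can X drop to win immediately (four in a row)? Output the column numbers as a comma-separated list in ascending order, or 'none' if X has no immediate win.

Answer: 6

Derivation:
col 0: drop X → no win
col 1: drop X → no win
col 2: drop X → no win
col 3: drop X → no win
col 4: drop X → no win
col 5: drop X → no win
col 6: drop X → WIN!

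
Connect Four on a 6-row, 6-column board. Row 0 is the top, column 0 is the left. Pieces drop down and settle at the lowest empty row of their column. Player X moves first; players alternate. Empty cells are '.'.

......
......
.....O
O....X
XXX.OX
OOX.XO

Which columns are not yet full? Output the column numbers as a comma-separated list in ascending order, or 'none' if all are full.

Answer: 0,1,2,3,4,5

Derivation:
col 0: top cell = '.' → open
col 1: top cell = '.' → open
col 2: top cell = '.' → open
col 3: top cell = '.' → open
col 4: top cell = '.' → open
col 5: top cell = '.' → open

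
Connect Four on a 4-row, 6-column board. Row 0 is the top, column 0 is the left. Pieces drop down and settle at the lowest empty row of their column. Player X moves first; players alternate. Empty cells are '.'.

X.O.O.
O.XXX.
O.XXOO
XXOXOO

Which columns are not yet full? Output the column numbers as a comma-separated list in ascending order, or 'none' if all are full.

col 0: top cell = 'X' → FULL
col 1: top cell = '.' → open
col 2: top cell = 'O' → FULL
col 3: top cell = '.' → open
col 4: top cell = 'O' → FULL
col 5: top cell = '.' → open

Answer: 1,3,5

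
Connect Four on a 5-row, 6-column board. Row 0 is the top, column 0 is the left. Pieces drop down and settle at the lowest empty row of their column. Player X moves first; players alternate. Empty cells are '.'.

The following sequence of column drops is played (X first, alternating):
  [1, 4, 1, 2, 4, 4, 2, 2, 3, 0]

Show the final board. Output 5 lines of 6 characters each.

Move 1: X drops in col 1, lands at row 4
Move 2: O drops in col 4, lands at row 4
Move 3: X drops in col 1, lands at row 3
Move 4: O drops in col 2, lands at row 4
Move 5: X drops in col 4, lands at row 3
Move 6: O drops in col 4, lands at row 2
Move 7: X drops in col 2, lands at row 3
Move 8: O drops in col 2, lands at row 2
Move 9: X drops in col 3, lands at row 4
Move 10: O drops in col 0, lands at row 4

Answer: ......
......
..O.O.
.XX.X.
OXOXO.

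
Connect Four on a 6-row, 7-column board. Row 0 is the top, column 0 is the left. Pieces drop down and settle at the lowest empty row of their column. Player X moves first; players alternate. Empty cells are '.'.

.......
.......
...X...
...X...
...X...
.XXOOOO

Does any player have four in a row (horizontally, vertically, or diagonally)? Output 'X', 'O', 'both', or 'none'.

O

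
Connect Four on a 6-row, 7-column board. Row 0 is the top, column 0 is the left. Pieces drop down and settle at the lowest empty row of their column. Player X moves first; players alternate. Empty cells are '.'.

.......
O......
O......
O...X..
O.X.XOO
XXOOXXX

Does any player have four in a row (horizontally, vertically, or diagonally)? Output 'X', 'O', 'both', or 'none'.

O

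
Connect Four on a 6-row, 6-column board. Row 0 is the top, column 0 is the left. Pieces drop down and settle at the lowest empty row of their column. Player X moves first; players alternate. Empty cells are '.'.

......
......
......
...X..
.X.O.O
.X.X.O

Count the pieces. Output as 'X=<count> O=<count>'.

X=4 O=3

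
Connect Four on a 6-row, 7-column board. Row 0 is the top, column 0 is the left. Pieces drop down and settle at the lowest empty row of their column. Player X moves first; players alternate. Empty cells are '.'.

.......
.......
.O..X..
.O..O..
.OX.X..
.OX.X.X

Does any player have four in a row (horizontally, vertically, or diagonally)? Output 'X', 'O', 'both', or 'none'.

O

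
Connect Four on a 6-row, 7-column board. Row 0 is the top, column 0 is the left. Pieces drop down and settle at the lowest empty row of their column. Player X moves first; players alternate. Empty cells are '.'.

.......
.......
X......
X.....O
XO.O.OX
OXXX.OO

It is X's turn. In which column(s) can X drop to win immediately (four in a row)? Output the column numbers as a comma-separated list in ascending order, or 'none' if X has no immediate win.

Answer: 0,4

Derivation:
col 0: drop X → WIN!
col 1: drop X → no win
col 2: drop X → no win
col 3: drop X → no win
col 4: drop X → WIN!
col 5: drop X → no win
col 6: drop X → no win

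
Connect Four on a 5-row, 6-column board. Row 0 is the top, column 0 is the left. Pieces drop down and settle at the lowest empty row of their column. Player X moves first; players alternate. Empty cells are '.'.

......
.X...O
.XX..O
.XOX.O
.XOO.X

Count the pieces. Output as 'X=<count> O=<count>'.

X=7 O=6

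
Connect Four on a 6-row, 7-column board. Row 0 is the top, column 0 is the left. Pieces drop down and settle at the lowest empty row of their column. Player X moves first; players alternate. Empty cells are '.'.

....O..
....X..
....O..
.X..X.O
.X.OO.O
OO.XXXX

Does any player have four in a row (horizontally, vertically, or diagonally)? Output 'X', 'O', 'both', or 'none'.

X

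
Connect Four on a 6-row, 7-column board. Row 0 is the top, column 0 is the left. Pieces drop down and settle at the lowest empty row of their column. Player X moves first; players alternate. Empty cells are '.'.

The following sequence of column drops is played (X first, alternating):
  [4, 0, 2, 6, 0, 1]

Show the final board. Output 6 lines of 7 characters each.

Answer: .......
.......
.......
.......
X......
OOX.X.O

Derivation:
Move 1: X drops in col 4, lands at row 5
Move 2: O drops in col 0, lands at row 5
Move 3: X drops in col 2, lands at row 5
Move 4: O drops in col 6, lands at row 5
Move 5: X drops in col 0, lands at row 4
Move 6: O drops in col 1, lands at row 5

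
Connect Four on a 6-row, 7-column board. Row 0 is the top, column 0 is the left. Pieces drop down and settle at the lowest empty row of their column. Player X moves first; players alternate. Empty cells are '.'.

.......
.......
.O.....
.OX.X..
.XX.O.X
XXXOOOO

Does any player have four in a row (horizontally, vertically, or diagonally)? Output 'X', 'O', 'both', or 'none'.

O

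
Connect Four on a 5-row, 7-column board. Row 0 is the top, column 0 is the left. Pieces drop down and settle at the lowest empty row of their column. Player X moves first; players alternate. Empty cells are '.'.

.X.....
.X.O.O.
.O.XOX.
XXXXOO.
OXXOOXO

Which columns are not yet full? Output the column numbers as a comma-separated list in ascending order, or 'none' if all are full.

col 0: top cell = '.' → open
col 1: top cell = 'X' → FULL
col 2: top cell = '.' → open
col 3: top cell = '.' → open
col 4: top cell = '.' → open
col 5: top cell = '.' → open
col 6: top cell = '.' → open

Answer: 0,2,3,4,5,6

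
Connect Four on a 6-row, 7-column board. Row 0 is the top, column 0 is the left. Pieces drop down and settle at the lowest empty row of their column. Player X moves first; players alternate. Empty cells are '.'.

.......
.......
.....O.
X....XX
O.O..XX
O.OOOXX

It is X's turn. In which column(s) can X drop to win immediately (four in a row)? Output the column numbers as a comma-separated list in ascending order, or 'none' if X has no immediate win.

Answer: 6

Derivation:
col 0: drop X → no win
col 1: drop X → no win
col 2: drop X → no win
col 3: drop X → no win
col 4: drop X → no win
col 5: drop X → no win
col 6: drop X → WIN!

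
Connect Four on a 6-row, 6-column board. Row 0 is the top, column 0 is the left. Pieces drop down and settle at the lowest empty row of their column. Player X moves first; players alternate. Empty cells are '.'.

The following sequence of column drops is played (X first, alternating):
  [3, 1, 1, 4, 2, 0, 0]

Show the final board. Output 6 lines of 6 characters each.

Answer: ......
......
......
......
XX....
OOXXO.

Derivation:
Move 1: X drops in col 3, lands at row 5
Move 2: O drops in col 1, lands at row 5
Move 3: X drops in col 1, lands at row 4
Move 4: O drops in col 4, lands at row 5
Move 5: X drops in col 2, lands at row 5
Move 6: O drops in col 0, lands at row 5
Move 7: X drops in col 0, lands at row 4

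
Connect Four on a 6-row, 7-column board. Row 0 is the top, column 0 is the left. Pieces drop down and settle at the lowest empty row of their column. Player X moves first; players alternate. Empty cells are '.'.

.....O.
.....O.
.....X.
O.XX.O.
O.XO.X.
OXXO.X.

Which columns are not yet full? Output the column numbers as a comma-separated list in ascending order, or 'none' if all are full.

col 0: top cell = '.' → open
col 1: top cell = '.' → open
col 2: top cell = '.' → open
col 3: top cell = '.' → open
col 4: top cell = '.' → open
col 5: top cell = 'O' → FULL
col 6: top cell = '.' → open

Answer: 0,1,2,3,4,6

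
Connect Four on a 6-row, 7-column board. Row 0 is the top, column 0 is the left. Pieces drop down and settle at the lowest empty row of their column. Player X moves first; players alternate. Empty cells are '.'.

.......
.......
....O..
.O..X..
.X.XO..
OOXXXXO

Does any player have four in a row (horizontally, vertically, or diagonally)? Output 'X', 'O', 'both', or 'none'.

X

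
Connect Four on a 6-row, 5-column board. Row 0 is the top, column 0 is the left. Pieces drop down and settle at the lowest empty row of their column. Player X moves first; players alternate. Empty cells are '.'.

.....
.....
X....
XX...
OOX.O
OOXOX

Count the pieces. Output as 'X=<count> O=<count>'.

X=6 O=6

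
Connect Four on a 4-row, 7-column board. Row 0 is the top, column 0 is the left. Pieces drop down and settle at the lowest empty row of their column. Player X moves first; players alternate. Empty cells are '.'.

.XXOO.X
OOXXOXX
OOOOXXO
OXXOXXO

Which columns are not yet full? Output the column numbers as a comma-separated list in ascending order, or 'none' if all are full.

col 0: top cell = '.' → open
col 1: top cell = 'X' → FULL
col 2: top cell = 'X' → FULL
col 3: top cell = 'O' → FULL
col 4: top cell = 'O' → FULL
col 5: top cell = '.' → open
col 6: top cell = 'X' → FULL

Answer: 0,5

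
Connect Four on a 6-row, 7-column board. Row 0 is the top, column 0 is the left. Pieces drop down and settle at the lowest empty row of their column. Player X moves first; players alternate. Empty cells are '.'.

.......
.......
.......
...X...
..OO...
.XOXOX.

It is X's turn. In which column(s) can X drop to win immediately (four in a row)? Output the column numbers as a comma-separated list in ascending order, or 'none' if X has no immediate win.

col 0: drop X → no win
col 1: drop X → no win
col 2: drop X → no win
col 3: drop X → no win
col 4: drop X → no win
col 5: drop X → no win
col 6: drop X → no win

Answer: none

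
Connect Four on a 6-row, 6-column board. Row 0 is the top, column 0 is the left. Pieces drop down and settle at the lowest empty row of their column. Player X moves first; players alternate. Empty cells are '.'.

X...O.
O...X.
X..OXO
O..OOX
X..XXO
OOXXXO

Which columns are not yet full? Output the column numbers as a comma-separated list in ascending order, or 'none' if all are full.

col 0: top cell = 'X' → FULL
col 1: top cell = '.' → open
col 2: top cell = '.' → open
col 3: top cell = '.' → open
col 4: top cell = 'O' → FULL
col 5: top cell = '.' → open

Answer: 1,2,3,5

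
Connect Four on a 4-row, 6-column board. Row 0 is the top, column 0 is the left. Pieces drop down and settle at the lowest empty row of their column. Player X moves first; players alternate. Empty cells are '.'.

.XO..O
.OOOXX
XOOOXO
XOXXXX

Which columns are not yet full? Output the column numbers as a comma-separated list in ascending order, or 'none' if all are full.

Answer: 0,3,4

Derivation:
col 0: top cell = '.' → open
col 1: top cell = 'X' → FULL
col 2: top cell = 'O' → FULL
col 3: top cell = '.' → open
col 4: top cell = '.' → open
col 5: top cell = 'O' → FULL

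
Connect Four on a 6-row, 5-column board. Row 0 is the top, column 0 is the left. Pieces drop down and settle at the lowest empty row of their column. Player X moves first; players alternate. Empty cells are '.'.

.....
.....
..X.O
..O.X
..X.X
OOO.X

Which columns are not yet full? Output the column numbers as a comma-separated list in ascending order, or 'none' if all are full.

col 0: top cell = '.' → open
col 1: top cell = '.' → open
col 2: top cell = '.' → open
col 3: top cell = '.' → open
col 4: top cell = '.' → open

Answer: 0,1,2,3,4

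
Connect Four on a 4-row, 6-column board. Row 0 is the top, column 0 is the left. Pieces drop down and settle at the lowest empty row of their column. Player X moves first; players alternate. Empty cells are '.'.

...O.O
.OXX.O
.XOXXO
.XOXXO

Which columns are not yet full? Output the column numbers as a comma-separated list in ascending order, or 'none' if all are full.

Answer: 0,1,2,4

Derivation:
col 0: top cell = '.' → open
col 1: top cell = '.' → open
col 2: top cell = '.' → open
col 3: top cell = 'O' → FULL
col 4: top cell = '.' → open
col 5: top cell = 'O' → FULL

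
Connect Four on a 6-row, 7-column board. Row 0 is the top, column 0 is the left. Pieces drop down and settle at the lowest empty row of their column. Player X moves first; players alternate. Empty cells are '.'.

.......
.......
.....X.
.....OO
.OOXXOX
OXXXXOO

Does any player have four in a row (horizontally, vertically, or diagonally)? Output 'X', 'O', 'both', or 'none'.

X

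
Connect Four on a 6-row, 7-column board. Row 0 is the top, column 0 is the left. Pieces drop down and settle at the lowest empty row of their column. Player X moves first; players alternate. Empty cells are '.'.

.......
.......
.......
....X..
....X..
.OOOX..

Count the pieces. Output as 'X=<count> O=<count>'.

X=3 O=3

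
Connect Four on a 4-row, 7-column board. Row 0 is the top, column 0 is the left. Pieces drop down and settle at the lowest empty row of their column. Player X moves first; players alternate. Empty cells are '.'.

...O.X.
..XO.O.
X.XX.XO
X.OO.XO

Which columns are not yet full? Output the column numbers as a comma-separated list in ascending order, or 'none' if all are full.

col 0: top cell = '.' → open
col 1: top cell = '.' → open
col 2: top cell = '.' → open
col 3: top cell = 'O' → FULL
col 4: top cell = '.' → open
col 5: top cell = 'X' → FULL
col 6: top cell = '.' → open

Answer: 0,1,2,4,6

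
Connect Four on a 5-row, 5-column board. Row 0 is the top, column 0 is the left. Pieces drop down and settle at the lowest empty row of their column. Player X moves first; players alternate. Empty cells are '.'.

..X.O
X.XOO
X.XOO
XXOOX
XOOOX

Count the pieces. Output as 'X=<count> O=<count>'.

X=10 O=10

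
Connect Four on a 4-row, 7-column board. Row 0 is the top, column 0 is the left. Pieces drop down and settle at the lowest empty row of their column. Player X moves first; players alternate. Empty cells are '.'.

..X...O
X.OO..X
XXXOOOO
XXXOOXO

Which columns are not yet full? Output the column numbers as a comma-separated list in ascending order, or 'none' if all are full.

col 0: top cell = '.' → open
col 1: top cell = '.' → open
col 2: top cell = 'X' → FULL
col 3: top cell = '.' → open
col 4: top cell = '.' → open
col 5: top cell = '.' → open
col 6: top cell = 'O' → FULL

Answer: 0,1,3,4,5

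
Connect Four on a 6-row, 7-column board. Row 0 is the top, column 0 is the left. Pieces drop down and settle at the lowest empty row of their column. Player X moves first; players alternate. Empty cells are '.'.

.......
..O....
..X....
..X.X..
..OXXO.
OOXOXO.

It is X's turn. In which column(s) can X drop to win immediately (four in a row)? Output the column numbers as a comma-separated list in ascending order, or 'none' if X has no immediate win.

Answer: 4

Derivation:
col 0: drop X → no win
col 1: drop X → no win
col 2: drop X → no win
col 3: drop X → no win
col 4: drop X → WIN!
col 5: drop X → no win
col 6: drop X → no win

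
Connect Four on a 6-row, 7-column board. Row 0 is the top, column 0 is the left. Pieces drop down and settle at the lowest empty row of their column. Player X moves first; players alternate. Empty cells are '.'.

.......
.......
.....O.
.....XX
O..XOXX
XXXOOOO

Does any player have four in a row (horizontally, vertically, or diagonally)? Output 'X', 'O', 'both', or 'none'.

O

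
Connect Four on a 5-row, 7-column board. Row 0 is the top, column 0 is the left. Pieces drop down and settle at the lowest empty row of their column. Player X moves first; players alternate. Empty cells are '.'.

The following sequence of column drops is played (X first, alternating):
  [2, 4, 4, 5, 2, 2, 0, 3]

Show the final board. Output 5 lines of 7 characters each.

Move 1: X drops in col 2, lands at row 4
Move 2: O drops in col 4, lands at row 4
Move 3: X drops in col 4, lands at row 3
Move 4: O drops in col 5, lands at row 4
Move 5: X drops in col 2, lands at row 3
Move 6: O drops in col 2, lands at row 2
Move 7: X drops in col 0, lands at row 4
Move 8: O drops in col 3, lands at row 4

Answer: .......
.......
..O....
..X.X..
X.XOOO.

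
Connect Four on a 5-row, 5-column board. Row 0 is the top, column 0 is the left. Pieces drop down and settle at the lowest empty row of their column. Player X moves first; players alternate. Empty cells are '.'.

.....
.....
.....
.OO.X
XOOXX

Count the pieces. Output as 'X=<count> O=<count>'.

X=4 O=4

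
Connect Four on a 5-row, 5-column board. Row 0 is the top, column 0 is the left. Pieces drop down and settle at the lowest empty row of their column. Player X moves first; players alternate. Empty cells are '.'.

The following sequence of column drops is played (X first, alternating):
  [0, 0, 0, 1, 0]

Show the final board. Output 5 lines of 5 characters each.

Move 1: X drops in col 0, lands at row 4
Move 2: O drops in col 0, lands at row 3
Move 3: X drops in col 0, lands at row 2
Move 4: O drops in col 1, lands at row 4
Move 5: X drops in col 0, lands at row 1

Answer: .....
X....
X....
O....
XO...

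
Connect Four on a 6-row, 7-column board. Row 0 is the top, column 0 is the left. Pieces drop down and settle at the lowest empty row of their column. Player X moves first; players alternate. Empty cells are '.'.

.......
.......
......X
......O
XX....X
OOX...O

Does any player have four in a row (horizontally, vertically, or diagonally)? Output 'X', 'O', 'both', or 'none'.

none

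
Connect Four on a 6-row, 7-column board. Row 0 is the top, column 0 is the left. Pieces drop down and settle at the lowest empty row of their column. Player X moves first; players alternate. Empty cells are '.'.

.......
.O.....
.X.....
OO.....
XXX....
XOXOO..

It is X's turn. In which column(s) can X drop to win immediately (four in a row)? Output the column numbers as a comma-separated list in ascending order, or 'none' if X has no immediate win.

col 0: drop X → no win
col 1: drop X → no win
col 2: drop X → no win
col 3: drop X → WIN!
col 4: drop X → no win
col 5: drop X → no win
col 6: drop X → no win

Answer: 3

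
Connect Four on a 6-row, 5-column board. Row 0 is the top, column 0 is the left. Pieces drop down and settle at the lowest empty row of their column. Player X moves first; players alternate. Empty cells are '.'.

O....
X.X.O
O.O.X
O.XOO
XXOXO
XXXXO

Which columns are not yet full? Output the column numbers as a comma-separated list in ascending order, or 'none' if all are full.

col 0: top cell = 'O' → FULL
col 1: top cell = '.' → open
col 2: top cell = '.' → open
col 3: top cell = '.' → open
col 4: top cell = '.' → open

Answer: 1,2,3,4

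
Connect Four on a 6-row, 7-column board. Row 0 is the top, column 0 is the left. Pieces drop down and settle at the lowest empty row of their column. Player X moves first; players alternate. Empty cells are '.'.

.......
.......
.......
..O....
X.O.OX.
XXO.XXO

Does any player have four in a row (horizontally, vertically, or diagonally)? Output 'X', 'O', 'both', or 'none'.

none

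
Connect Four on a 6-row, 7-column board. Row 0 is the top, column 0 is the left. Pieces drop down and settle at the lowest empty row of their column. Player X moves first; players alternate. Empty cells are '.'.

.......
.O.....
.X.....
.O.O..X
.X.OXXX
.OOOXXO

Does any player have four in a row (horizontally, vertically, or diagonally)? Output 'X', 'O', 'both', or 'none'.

none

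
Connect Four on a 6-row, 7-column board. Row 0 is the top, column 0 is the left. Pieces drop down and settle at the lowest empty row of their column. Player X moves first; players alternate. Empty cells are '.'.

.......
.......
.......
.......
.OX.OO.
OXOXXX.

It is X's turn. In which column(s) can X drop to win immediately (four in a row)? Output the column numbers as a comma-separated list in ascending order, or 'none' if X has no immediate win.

Answer: 6

Derivation:
col 0: drop X → no win
col 1: drop X → no win
col 2: drop X → no win
col 3: drop X → no win
col 4: drop X → no win
col 5: drop X → no win
col 6: drop X → WIN!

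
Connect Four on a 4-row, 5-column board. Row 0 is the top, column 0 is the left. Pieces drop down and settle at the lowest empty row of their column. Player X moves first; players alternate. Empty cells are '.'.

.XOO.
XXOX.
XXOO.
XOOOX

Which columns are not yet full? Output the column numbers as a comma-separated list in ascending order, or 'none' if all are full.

col 0: top cell = '.' → open
col 1: top cell = 'X' → FULL
col 2: top cell = 'O' → FULL
col 3: top cell = 'O' → FULL
col 4: top cell = '.' → open

Answer: 0,4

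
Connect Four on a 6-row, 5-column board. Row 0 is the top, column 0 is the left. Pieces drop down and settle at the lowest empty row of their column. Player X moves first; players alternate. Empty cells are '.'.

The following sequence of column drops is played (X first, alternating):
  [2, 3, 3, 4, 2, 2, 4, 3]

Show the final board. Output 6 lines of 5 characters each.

Move 1: X drops in col 2, lands at row 5
Move 2: O drops in col 3, lands at row 5
Move 3: X drops in col 3, lands at row 4
Move 4: O drops in col 4, lands at row 5
Move 5: X drops in col 2, lands at row 4
Move 6: O drops in col 2, lands at row 3
Move 7: X drops in col 4, lands at row 4
Move 8: O drops in col 3, lands at row 3

Answer: .....
.....
.....
..OO.
..XXX
..XOO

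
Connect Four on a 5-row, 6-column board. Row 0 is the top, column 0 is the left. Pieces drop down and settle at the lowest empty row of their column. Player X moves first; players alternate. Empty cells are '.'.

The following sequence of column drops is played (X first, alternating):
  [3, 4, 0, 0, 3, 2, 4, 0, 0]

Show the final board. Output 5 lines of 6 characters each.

Move 1: X drops in col 3, lands at row 4
Move 2: O drops in col 4, lands at row 4
Move 3: X drops in col 0, lands at row 4
Move 4: O drops in col 0, lands at row 3
Move 5: X drops in col 3, lands at row 3
Move 6: O drops in col 2, lands at row 4
Move 7: X drops in col 4, lands at row 3
Move 8: O drops in col 0, lands at row 2
Move 9: X drops in col 0, lands at row 1

Answer: ......
X.....
O.....
O..XX.
X.OXO.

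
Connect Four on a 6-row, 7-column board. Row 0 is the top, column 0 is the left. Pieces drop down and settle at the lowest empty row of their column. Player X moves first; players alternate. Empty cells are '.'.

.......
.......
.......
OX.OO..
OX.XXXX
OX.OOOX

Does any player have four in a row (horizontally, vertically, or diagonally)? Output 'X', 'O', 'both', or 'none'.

X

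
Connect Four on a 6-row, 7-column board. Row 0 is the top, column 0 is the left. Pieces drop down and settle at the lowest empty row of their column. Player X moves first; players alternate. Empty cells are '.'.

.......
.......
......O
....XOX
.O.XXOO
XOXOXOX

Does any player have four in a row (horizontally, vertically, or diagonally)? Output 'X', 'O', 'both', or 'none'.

none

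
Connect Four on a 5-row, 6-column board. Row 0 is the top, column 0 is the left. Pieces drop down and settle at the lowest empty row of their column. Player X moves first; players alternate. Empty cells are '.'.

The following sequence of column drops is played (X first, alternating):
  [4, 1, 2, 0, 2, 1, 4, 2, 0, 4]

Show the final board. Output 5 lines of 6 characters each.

Answer: ......
......
..O.O.
XOX.X.
OOX.X.

Derivation:
Move 1: X drops in col 4, lands at row 4
Move 2: O drops in col 1, lands at row 4
Move 3: X drops in col 2, lands at row 4
Move 4: O drops in col 0, lands at row 4
Move 5: X drops in col 2, lands at row 3
Move 6: O drops in col 1, lands at row 3
Move 7: X drops in col 4, lands at row 3
Move 8: O drops in col 2, lands at row 2
Move 9: X drops in col 0, lands at row 3
Move 10: O drops in col 4, lands at row 2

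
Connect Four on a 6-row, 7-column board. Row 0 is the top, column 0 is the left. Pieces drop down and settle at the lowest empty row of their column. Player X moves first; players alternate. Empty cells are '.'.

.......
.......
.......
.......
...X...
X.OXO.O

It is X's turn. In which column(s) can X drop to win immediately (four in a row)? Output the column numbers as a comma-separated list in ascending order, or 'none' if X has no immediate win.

col 0: drop X → no win
col 1: drop X → no win
col 2: drop X → no win
col 3: drop X → no win
col 4: drop X → no win
col 5: drop X → no win
col 6: drop X → no win

Answer: none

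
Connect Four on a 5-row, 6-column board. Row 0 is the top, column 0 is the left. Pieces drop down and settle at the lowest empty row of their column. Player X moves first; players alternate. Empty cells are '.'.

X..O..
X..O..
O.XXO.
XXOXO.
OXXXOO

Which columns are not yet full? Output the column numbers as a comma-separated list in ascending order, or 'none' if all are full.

col 0: top cell = 'X' → FULL
col 1: top cell = '.' → open
col 2: top cell = '.' → open
col 3: top cell = 'O' → FULL
col 4: top cell = '.' → open
col 5: top cell = '.' → open

Answer: 1,2,4,5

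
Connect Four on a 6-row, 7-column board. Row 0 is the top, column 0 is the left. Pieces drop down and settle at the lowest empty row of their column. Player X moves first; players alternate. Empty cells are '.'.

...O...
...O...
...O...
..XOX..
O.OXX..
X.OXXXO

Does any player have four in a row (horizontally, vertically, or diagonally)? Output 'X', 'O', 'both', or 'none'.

O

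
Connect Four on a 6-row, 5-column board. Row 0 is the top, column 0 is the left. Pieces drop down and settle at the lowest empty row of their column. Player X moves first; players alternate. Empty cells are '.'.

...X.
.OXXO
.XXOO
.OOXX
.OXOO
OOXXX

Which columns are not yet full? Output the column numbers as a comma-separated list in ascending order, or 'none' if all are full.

col 0: top cell = '.' → open
col 1: top cell = '.' → open
col 2: top cell = '.' → open
col 3: top cell = 'X' → FULL
col 4: top cell = '.' → open

Answer: 0,1,2,4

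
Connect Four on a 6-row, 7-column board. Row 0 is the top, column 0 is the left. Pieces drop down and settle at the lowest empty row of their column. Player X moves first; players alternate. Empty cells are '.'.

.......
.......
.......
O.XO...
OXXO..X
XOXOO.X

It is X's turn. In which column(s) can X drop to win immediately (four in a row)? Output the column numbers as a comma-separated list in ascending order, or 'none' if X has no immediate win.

col 0: drop X → no win
col 1: drop X → no win
col 2: drop X → WIN!
col 3: drop X → WIN!
col 4: drop X → no win
col 5: drop X → no win
col 6: drop X → no win

Answer: 2,3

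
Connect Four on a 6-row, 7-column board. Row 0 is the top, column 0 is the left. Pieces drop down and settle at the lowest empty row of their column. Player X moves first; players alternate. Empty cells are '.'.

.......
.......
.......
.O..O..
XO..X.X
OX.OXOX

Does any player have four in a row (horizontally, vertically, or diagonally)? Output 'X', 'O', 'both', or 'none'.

none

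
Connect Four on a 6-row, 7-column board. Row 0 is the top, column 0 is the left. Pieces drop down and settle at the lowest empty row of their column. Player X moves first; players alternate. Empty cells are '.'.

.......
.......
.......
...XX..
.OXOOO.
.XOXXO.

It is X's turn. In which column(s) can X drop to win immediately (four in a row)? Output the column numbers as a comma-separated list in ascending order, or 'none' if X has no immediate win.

col 0: drop X → no win
col 1: drop X → no win
col 2: drop X → no win
col 3: drop X → no win
col 4: drop X → WIN!
col 5: drop X → no win
col 6: drop X → no win

Answer: 4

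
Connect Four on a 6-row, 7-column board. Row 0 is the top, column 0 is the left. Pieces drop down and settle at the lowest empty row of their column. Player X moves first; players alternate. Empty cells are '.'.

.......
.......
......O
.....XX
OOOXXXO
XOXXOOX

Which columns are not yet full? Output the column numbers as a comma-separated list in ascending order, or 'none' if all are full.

col 0: top cell = '.' → open
col 1: top cell = '.' → open
col 2: top cell = '.' → open
col 3: top cell = '.' → open
col 4: top cell = '.' → open
col 5: top cell = '.' → open
col 6: top cell = '.' → open

Answer: 0,1,2,3,4,5,6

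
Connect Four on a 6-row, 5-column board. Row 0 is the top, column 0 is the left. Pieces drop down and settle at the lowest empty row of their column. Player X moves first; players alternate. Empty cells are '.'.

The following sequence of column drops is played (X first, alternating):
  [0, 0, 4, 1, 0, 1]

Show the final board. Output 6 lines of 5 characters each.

Move 1: X drops in col 0, lands at row 5
Move 2: O drops in col 0, lands at row 4
Move 3: X drops in col 4, lands at row 5
Move 4: O drops in col 1, lands at row 5
Move 5: X drops in col 0, lands at row 3
Move 6: O drops in col 1, lands at row 4

Answer: .....
.....
.....
X....
OO...
XO..X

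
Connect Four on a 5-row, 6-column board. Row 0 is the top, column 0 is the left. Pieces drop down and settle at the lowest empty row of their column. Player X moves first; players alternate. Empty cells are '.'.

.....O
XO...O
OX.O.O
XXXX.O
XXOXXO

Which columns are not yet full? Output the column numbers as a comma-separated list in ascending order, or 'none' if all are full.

Answer: 0,1,2,3,4

Derivation:
col 0: top cell = '.' → open
col 1: top cell = '.' → open
col 2: top cell = '.' → open
col 3: top cell = '.' → open
col 4: top cell = '.' → open
col 5: top cell = 'O' → FULL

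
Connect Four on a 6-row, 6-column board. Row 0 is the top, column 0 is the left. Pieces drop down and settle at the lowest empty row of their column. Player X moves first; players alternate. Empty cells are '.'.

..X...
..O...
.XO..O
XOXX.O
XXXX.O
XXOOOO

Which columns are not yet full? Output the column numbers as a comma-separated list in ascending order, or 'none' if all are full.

col 0: top cell = '.' → open
col 1: top cell = '.' → open
col 2: top cell = 'X' → FULL
col 3: top cell = '.' → open
col 4: top cell = '.' → open
col 5: top cell = '.' → open

Answer: 0,1,3,4,5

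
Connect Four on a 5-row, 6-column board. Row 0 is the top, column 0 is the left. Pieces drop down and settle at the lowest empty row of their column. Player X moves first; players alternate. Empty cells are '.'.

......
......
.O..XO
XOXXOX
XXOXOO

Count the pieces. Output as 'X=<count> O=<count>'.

X=8 O=7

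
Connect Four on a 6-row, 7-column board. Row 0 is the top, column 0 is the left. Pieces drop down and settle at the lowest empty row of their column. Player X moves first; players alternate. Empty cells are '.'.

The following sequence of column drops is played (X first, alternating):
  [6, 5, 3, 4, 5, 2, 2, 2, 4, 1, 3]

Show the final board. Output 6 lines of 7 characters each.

Answer: .......
.......
.......
..O....
..XXXX.
.OOXOOX

Derivation:
Move 1: X drops in col 6, lands at row 5
Move 2: O drops in col 5, lands at row 5
Move 3: X drops in col 3, lands at row 5
Move 4: O drops in col 4, lands at row 5
Move 5: X drops in col 5, lands at row 4
Move 6: O drops in col 2, lands at row 5
Move 7: X drops in col 2, lands at row 4
Move 8: O drops in col 2, lands at row 3
Move 9: X drops in col 4, lands at row 4
Move 10: O drops in col 1, lands at row 5
Move 11: X drops in col 3, lands at row 4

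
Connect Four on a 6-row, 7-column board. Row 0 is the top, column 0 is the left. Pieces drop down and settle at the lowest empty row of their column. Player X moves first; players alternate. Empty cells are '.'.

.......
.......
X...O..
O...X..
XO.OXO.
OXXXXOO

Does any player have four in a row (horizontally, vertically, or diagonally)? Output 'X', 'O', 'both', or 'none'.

X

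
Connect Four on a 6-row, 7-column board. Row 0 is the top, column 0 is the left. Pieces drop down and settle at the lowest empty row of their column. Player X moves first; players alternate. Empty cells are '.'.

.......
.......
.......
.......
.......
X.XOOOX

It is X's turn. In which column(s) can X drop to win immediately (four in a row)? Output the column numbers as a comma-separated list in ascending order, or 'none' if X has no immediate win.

Answer: none

Derivation:
col 0: drop X → no win
col 1: drop X → no win
col 2: drop X → no win
col 3: drop X → no win
col 4: drop X → no win
col 5: drop X → no win
col 6: drop X → no win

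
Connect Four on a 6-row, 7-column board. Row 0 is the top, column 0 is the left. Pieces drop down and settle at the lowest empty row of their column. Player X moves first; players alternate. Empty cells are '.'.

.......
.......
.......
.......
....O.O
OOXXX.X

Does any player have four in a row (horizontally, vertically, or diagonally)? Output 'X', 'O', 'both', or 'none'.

none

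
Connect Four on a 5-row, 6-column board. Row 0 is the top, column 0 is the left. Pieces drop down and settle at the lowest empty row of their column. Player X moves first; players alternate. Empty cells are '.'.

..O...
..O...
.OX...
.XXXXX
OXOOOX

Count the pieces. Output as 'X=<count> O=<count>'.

X=8 O=7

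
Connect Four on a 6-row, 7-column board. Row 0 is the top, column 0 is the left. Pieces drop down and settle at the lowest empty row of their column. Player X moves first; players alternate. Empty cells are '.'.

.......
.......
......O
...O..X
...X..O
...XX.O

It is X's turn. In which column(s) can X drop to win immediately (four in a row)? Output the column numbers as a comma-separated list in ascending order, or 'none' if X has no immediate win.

Answer: none

Derivation:
col 0: drop X → no win
col 1: drop X → no win
col 2: drop X → no win
col 3: drop X → no win
col 4: drop X → no win
col 5: drop X → no win
col 6: drop X → no win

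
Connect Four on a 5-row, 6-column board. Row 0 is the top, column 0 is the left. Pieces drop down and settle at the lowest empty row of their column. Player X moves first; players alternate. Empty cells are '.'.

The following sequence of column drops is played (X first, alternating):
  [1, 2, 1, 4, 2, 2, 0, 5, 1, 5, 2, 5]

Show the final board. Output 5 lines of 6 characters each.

Move 1: X drops in col 1, lands at row 4
Move 2: O drops in col 2, lands at row 4
Move 3: X drops in col 1, lands at row 3
Move 4: O drops in col 4, lands at row 4
Move 5: X drops in col 2, lands at row 3
Move 6: O drops in col 2, lands at row 2
Move 7: X drops in col 0, lands at row 4
Move 8: O drops in col 5, lands at row 4
Move 9: X drops in col 1, lands at row 2
Move 10: O drops in col 5, lands at row 3
Move 11: X drops in col 2, lands at row 1
Move 12: O drops in col 5, lands at row 2

Answer: ......
..X...
.XO..O
.XX..O
XXO.OO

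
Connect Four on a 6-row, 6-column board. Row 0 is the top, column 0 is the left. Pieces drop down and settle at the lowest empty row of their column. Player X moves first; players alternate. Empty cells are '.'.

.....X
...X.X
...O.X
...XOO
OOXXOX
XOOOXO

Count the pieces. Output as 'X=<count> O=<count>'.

X=10 O=10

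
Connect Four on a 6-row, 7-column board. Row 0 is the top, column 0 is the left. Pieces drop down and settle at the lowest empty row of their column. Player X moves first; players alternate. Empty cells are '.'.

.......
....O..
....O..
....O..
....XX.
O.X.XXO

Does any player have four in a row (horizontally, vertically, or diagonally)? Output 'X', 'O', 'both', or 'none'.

none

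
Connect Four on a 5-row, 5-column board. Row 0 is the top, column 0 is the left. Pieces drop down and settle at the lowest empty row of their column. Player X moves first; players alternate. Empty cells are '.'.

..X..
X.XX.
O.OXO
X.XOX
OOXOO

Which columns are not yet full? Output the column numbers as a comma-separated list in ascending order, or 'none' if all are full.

col 0: top cell = '.' → open
col 1: top cell = '.' → open
col 2: top cell = 'X' → FULL
col 3: top cell = '.' → open
col 4: top cell = '.' → open

Answer: 0,1,3,4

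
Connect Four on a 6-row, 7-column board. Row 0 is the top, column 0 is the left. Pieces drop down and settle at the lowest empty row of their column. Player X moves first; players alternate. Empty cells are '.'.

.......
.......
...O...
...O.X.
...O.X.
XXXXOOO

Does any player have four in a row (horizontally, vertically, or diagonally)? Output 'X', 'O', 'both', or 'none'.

X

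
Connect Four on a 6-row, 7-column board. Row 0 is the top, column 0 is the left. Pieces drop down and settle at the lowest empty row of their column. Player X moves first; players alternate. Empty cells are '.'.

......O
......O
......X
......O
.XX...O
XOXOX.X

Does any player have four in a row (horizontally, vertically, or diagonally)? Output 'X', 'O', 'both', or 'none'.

none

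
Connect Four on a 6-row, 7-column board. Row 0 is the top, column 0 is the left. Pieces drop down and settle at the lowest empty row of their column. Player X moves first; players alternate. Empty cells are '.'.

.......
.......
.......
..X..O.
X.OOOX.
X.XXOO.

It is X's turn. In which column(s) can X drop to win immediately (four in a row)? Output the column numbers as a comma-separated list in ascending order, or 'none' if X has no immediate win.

Answer: 1

Derivation:
col 0: drop X → no win
col 1: drop X → WIN!
col 2: drop X → no win
col 3: drop X → no win
col 4: drop X → no win
col 5: drop X → no win
col 6: drop X → no win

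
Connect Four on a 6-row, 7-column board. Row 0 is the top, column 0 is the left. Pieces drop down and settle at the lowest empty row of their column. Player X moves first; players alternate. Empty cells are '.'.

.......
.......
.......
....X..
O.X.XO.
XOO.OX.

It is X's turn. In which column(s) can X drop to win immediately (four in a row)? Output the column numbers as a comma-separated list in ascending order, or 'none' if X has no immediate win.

col 0: drop X → no win
col 1: drop X → no win
col 2: drop X → no win
col 3: drop X → no win
col 4: drop X → no win
col 5: drop X → no win
col 6: drop X → no win

Answer: none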